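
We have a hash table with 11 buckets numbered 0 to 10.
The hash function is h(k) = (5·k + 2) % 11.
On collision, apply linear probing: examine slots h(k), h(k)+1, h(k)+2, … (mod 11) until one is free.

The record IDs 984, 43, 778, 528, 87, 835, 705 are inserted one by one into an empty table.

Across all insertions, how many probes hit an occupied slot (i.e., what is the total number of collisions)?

5

984: h=5 -> slot 5
43: h=8 -> slot 8
778: h=9 -> slot 9
528: h=2 -> slot 2
87: h=8, probe 8,9,10 -> slot 10
835: h=8, probe 8,9,10,0 -> slot 0
705: h=7 -> slot 7
Table: [835, ∅, 528, ∅, ∅, 984, ∅, 705, 43, 778, 87]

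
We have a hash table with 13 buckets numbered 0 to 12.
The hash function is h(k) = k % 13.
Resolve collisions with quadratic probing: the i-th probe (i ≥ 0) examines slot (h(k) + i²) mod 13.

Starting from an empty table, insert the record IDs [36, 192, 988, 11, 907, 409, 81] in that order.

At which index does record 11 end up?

12

36: h=10 → slot 10
192: h=10, probe 10,11 → slot 11
988: h=0 → slot 0
11: h=11, probe 11,12 → slot 12
907: h=10, probe 10,11,1 → slot 1
409: h=6 → slot 6
81: h=3 → slot 3
Table: [988, 907, _, 81, _, _, 409, _, _, _, 36, 192, 11]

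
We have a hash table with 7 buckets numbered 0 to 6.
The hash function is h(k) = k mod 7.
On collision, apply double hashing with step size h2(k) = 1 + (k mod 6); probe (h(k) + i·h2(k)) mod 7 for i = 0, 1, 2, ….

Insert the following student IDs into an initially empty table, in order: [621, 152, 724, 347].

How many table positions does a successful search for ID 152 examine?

621 hashes to 5; slot 5 is free => place at 5.
152 hashes to 5, h2=3; 5 taken => place at 1.
724 hashes to 3; slot 3 is free => place at 3.
347 hashes to 4; slot 4 is free => place at 4.
Table: [., 152, ., 724, 347, 621, .]
Lookup 152: h=5, h2=3, probe 5,1 → found at 1.

2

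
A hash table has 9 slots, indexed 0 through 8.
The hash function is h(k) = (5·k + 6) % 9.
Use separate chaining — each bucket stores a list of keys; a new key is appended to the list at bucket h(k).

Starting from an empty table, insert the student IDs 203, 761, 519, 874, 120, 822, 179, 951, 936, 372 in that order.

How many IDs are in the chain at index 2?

203 -> bucket 4
761 -> bucket 4 (collision)
519 -> bucket 0
874 -> bucket 2
120 -> bucket 3
822 -> bucket 3 (collision)
179 -> bucket 1
951 -> bucket 0 (collision)
936 -> bucket 6
372 -> bucket 3 (collision)
Final buckets:
0: 519 -> 951
1: 179
2: 874
3: 120 -> 822 -> 372
4: 203 -> 761
5: ∅
6: 936
7: ∅
8: ∅

1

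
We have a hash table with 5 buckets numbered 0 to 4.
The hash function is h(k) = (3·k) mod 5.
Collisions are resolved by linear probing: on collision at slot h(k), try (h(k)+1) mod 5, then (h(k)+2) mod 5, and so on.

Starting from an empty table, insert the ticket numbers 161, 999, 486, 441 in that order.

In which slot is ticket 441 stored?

0

Insert 161: h=3, slot 3 empty => index 3.
Insert 999: h=2, slot 2 empty => index 2.
Insert 486: h=3, slot 3 occupied => index 4.
Insert 441: h=3, slots 3,4 occupied => index 0.
Table: [441, _, 999, 161, 486]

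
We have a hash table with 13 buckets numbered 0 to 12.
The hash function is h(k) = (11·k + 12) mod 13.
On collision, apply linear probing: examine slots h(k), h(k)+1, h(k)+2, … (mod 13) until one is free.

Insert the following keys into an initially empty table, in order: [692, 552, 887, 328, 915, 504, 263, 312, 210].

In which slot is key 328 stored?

Insert 692: h=6, slot 6 empty → index 6.
Insert 552: h=0, slot 0 empty → index 0.
Insert 887: h=6, slot 6 occupied → index 7.
Insert 328: h=6, slots 6,7 occupied → index 8.
Insert 915: h=2, slot 2 empty → index 2.
Insert 504: h=5, slot 5 empty → index 5.
Insert 263: h=6, slots 6,7,8 occupied → index 9.
Insert 312: h=12, slot 12 empty → index 12.
Insert 210: h=8, slots 8,9 occupied → index 10.
Table: [552, ∅, 915, ∅, ∅, 504, 692, 887, 328, 263, 210, ∅, 312]

8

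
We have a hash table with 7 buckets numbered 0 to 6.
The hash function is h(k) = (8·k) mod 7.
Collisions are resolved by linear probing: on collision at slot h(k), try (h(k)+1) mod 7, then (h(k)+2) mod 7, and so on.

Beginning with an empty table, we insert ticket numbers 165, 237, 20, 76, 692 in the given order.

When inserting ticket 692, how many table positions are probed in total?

4

Insert 165: h=4, slot 4 empty -> index 4.
Insert 237: h=6, slot 6 empty -> index 6.
Insert 20: h=6, slot 6 occupied -> index 0.
Insert 76: h=6, slots 6,0 occupied -> index 1.
Insert 692: h=6, slots 6,0,1 occupied -> index 2.
Table: [20, 76, 692, ∅, 165, ∅, 237]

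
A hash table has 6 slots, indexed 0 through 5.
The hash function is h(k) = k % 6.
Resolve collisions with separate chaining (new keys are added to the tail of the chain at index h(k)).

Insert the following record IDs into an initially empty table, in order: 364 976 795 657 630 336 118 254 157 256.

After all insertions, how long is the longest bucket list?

4

364 -> bucket 4
976 -> bucket 4 (collision)
795 -> bucket 3
657 -> bucket 3 (collision)
630 -> bucket 0
336 -> bucket 0 (collision)
118 -> bucket 4 (collision)
254 -> bucket 2
157 -> bucket 1
256 -> bucket 4 (collision)
Final buckets:
0: 630 -> 336
1: 157
2: 254
3: 795 -> 657
4: 364 -> 976 -> 118 -> 256
5: ∅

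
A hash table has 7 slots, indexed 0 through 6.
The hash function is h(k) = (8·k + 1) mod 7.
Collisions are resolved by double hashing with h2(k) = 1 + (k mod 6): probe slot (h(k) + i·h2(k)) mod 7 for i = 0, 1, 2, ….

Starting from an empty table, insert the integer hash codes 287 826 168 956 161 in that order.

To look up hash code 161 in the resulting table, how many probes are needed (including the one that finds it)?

287: h=1 → slot 1
826: h=1, h2=5, probe 1,6 → slot 6
168: h=1, h2=1, probe 1,2 → slot 2
956: h=5 → slot 5
161: h=1, h2=6, probe 1,0 → slot 0
Table: [161, 287, 168, ∅, ∅, 956, 826]
Lookup 161: h=1, h2=6, probe 1,0 → found at 0.

2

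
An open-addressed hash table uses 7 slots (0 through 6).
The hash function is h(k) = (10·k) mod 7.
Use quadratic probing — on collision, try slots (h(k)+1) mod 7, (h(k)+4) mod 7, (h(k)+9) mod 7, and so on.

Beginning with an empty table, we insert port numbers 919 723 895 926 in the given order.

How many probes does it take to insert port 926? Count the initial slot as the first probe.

3

Insert 919: h=6, slot 6 empty => index 6.
Insert 723: h=6, slot 6 occupied => index 0.
Insert 895: h=4, slot 4 empty => index 4.
Insert 926: h=6, slots 6,0 occupied => index 3.
Table: [723, ∅, ∅, 926, 895, ∅, 919]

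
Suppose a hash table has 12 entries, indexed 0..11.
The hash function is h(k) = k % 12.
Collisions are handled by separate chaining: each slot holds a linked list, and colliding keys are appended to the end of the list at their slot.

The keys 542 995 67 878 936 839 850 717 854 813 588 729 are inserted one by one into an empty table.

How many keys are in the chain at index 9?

3

Insert 542: h=2, bucket 2 empty → new chain.
Insert 995: h=11, bucket 11 empty → new chain.
Insert 67: h=7, bucket 7 empty → new chain.
Insert 878: h=2, bucket 2 nonempty → append to chain.
Insert 936: h=0, bucket 0 empty → new chain.
Insert 839: h=11, bucket 11 nonempty → append to chain.
Insert 850: h=10, bucket 10 empty → new chain.
Insert 717: h=9, bucket 9 empty → new chain.
Insert 854: h=2, bucket 2 nonempty → append to chain.
Insert 813: h=9, bucket 9 nonempty → append to chain.
Insert 588: h=0, bucket 0 nonempty → append to chain.
Insert 729: h=9, bucket 9 nonempty → append to chain.
Final buckets:
0: 936 -> 588
1: —
2: 542 -> 878 -> 854
3: —
4: —
5: —
6: —
7: 67
8: —
9: 717 -> 813 -> 729
10: 850
11: 995 -> 839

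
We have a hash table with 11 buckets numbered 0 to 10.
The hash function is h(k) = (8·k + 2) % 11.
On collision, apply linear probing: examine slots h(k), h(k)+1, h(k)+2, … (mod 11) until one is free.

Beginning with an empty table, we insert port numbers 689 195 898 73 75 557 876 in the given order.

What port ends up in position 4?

898

689 hashes to 3; slot 3 is free => place at 3.
195 hashes to 0; slot 0 is free => place at 0.
898 hashes to 3; 3 taken => place at 4.
73 hashes to 3; 3,4 taken => place at 5.
75 hashes to 8; slot 8 is free => place at 8.
557 hashes to 3; 3,4,5 taken => place at 6.
876 hashes to 3; 3,4,5,6 taken => place at 7.
Table: [195, —, —, 689, 898, 73, 557, 876, 75, —, —]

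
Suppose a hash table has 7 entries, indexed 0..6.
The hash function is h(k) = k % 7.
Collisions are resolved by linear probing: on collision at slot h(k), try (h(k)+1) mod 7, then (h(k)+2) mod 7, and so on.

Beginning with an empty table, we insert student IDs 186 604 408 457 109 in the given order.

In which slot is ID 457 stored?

5

186: h=4 → slot 4
604: h=2 → slot 2
408: h=2, probe 2,3 → slot 3
457: h=2, probe 2,3,4,5 → slot 5
109: h=4, probe 4,5,6 → slot 6
Table: [∅, ∅, 604, 408, 186, 457, 109]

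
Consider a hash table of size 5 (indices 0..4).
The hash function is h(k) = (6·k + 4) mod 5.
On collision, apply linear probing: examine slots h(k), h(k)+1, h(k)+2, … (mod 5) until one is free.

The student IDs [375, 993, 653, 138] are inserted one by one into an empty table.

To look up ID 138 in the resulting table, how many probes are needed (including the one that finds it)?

375 hashes to 4; slot 4 is free -> place at 4.
993 hashes to 2; slot 2 is free -> place at 2.
653 hashes to 2; 2 taken -> place at 3.
138 hashes to 2; 2,3,4 taken -> place at 0.
Table: [138, ., 993, 653, 375]
Lookup 138: h=2, probe 2,3,4,0 → found at 0.

4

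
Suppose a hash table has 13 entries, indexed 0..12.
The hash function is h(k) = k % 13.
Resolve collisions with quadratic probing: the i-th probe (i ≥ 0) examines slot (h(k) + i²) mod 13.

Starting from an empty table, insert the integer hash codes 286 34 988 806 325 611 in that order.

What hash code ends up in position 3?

611

Insert 286: h=0, slot 0 empty → index 0.
Insert 34: h=8, slot 8 empty → index 8.
Insert 988: h=0, slot 0 occupied → index 1.
Insert 806: h=0, slots 0,1 occupied → index 4.
Insert 325: h=0, slots 0,1,4 occupied → index 9.
Insert 611: h=0, slots 0,1,4,9 occupied → index 3.
Table: [286, 988, _, 611, 806, _, _, _, 34, 325, _, _, _]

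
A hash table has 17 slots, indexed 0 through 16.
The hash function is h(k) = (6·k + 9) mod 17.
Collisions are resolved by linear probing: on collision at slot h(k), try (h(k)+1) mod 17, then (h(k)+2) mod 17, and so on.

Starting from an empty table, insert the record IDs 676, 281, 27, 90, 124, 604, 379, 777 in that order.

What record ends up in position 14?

777

Insert 676: h=2, slot 2 empty → index 2.
Insert 281: h=12, slot 12 empty → index 12.
Insert 27: h=1, slot 1 empty → index 1.
Insert 90: h=5, slot 5 empty → index 5.
Insert 124: h=5, slot 5 occupied → index 6.
Insert 604: h=12, slot 12 occupied → index 13.
Insert 379: h=5, slots 5,6 occupied → index 7.
Insert 777: h=13, slot 13 occupied → index 14.
Table: [., 27, 676, ., ., 90, 124, 379, ., ., ., ., 281, 604, 777, ., .]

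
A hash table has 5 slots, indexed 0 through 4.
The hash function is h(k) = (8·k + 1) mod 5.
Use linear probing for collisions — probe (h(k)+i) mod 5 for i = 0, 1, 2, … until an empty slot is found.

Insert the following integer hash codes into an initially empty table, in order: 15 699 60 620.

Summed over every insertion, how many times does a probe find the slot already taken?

Insert 15: h=1, slot 1 empty -> index 1.
Insert 699: h=3, slot 3 empty -> index 3.
Insert 60: h=1, slot 1 occupied -> index 2.
Insert 620: h=1, slots 1,2,3 occupied -> index 4.
Table: [—, 15, 60, 699, 620]

4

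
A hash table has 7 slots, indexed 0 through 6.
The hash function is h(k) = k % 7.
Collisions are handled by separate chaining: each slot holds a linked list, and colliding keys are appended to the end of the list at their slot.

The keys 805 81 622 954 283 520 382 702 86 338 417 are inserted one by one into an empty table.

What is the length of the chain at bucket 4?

3

Insert 805: h=0, bucket 0 empty -> new chain.
Insert 81: h=4, bucket 4 empty -> new chain.
Insert 622: h=6, bucket 6 empty -> new chain.
Insert 954: h=2, bucket 2 empty -> new chain.
Insert 283: h=3, bucket 3 empty -> new chain.
Insert 520: h=2, bucket 2 nonempty -> append to chain.
Insert 382: h=4, bucket 4 nonempty -> append to chain.
Insert 702: h=2, bucket 2 nonempty -> append to chain.
Insert 86: h=2, bucket 2 nonempty -> append to chain.
Insert 338: h=2, bucket 2 nonempty -> append to chain.
Insert 417: h=4, bucket 4 nonempty -> append to chain.
Final buckets:
0: 805
1: .
2: 954 -> 520 -> 702 -> 86 -> 338
3: 283
4: 81 -> 382 -> 417
5: .
6: 622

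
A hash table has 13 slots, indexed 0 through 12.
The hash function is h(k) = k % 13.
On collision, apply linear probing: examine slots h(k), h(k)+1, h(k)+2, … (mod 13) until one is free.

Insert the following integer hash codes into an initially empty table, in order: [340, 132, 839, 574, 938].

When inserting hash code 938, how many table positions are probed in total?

4

340: h=2 => slot 2
132: h=2, probe 2,3 => slot 3
839: h=7 => slot 7
574: h=2, probe 2,3,4 => slot 4
938: h=2, probe 2,3,4,5 => slot 5
Table: [—, —, 340, 132, 574, 938, —, 839, —, —, —, —, —]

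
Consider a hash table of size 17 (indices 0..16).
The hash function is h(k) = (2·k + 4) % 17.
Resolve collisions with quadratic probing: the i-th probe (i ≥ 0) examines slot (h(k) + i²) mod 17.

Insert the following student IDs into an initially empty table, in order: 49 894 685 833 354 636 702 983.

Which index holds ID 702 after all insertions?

Insert 49: h=0, slot 0 empty -> index 0.
Insert 894: h=7, slot 7 empty -> index 7.
Insert 685: h=14, slot 14 empty -> index 14.
Insert 833: h=4, slot 4 empty -> index 4.
Insert 354: h=15, slot 15 empty -> index 15.
Insert 636: h=1, slot 1 empty -> index 1.
Insert 702: h=14, slots 14,15,1 occupied -> index 6.
Insert 983: h=15, slot 15 occupied -> index 16.
Table: [49, 636, ., ., 833, ., 702, 894, ., ., ., ., ., ., 685, 354, 983]

6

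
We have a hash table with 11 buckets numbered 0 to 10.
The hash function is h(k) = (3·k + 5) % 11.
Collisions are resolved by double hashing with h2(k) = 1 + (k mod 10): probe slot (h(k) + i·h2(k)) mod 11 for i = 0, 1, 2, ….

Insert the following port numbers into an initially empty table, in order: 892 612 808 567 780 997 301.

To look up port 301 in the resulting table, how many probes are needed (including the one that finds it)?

892 hashes to 8; slot 8 is free -> place at 8.
612 hashes to 4; slot 4 is free -> place at 4.
808 hashes to 9; slot 9 is free -> place at 9.
567 hashes to 1; slot 1 is free -> place at 1.
780 hashes to 2; slot 2 is free -> place at 2.
997 hashes to 4, h2=8; 4,1,9 taken -> place at 6.
301 hashes to 6, h2=2; 6,8 taken -> place at 10.
Table: [., 567, 780, ., 612, ., 997, ., 892, 808, 301]
Lookup 301: h=6, h2=2, probe 6,8,10 → found at 10.

3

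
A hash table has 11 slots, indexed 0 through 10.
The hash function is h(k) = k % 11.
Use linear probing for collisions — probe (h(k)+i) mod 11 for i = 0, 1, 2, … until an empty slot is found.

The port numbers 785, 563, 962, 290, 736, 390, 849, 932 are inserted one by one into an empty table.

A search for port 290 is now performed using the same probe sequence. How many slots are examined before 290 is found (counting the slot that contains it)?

3

Insert 785: h=4, slot 4 empty -> index 4.
Insert 563: h=2, slot 2 empty -> index 2.
Insert 962: h=5, slot 5 empty -> index 5.
Insert 290: h=4, slots 4,5 occupied -> index 6.
Insert 736: h=10, slot 10 empty -> index 10.
Insert 390: h=5, slots 5,6 occupied -> index 7.
Insert 849: h=2, slot 2 occupied -> index 3.
Insert 932: h=8, slot 8 empty -> index 8.
Table: [∅, ∅, 563, 849, 785, 962, 290, 390, 932, ∅, 736]
Lookup 290: h=4, probe 4,5,6 → found at 6.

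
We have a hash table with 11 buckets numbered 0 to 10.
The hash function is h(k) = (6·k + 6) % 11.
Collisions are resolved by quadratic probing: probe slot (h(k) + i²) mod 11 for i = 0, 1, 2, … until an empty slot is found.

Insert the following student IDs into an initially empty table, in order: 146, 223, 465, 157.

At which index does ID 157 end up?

Insert 146: h=2, slot 2 empty → index 2.
Insert 223: h=2, slot 2 occupied → index 3.
Insert 465: h=2, slots 2,3 occupied → index 6.
Insert 157: h=2, slots 2,3,6 occupied → index 0.
Table: [157, —, 146, 223, —, —, 465, —, —, —, —]

0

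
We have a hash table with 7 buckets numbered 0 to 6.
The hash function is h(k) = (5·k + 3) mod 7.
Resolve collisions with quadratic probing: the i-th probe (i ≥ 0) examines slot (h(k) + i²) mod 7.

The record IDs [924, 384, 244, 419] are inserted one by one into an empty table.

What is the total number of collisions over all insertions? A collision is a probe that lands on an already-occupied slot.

3

Insert 924: h=3, slot 3 empty -> index 3.
Insert 384: h=5, slot 5 empty -> index 5.
Insert 244: h=5, slot 5 occupied -> index 6.
Insert 419: h=5, slots 5,6 occupied -> index 2.
Table: [_, _, 419, 924, _, 384, 244]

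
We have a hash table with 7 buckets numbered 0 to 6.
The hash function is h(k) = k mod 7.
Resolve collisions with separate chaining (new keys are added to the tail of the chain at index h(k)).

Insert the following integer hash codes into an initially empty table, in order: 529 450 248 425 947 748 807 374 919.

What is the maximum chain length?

4

Insert 529: h=4, bucket 4 empty → new chain.
Insert 450: h=2, bucket 2 empty → new chain.
Insert 248: h=3, bucket 3 empty → new chain.
Insert 425: h=5, bucket 5 empty → new chain.
Insert 947: h=2, bucket 2 nonempty → append to chain.
Insert 748: h=6, bucket 6 empty → new chain.
Insert 807: h=2, bucket 2 nonempty → append to chain.
Insert 374: h=3, bucket 3 nonempty → append to chain.
Insert 919: h=2, bucket 2 nonempty → append to chain.
Final buckets:
0: —
1: —
2: 450 -> 947 -> 807 -> 919
3: 248 -> 374
4: 529
5: 425
6: 748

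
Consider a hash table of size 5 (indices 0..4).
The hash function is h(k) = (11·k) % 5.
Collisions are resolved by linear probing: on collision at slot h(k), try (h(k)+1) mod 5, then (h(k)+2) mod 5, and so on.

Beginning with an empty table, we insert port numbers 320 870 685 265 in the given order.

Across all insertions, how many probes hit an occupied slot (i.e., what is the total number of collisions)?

6

320 hashes to 0; slot 0 is free -> place at 0.
870 hashes to 0; 0 taken -> place at 1.
685 hashes to 0; 0,1 taken -> place at 2.
265 hashes to 0; 0,1,2 taken -> place at 3.
Table: [320, 870, 685, 265, ∅]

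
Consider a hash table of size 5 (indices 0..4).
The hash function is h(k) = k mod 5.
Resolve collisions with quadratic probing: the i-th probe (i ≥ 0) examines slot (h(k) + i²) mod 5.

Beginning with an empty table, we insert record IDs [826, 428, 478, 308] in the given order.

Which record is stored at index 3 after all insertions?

428

826 hashes to 1; slot 1 is free → place at 1.
428 hashes to 3; slot 3 is free → place at 3.
478 hashes to 3; 3 taken → place at 4.
308 hashes to 3; 3,4 taken → place at 2.
Table: [., 826, 308, 428, 478]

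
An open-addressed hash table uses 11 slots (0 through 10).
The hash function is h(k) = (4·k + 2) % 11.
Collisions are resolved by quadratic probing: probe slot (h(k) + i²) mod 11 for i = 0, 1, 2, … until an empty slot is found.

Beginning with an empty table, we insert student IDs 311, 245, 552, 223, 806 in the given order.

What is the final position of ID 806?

1

Insert 311: h=3, slot 3 empty → index 3.
Insert 245: h=3, slot 3 occupied → index 4.
Insert 552: h=10, slot 10 empty → index 10.
Insert 223: h=3, slots 3,4 occupied → index 7.
Insert 806: h=3, slots 3,4,7 occupied → index 1.
Table: [_, 806, _, 311, 245, _, _, 223, _, _, 552]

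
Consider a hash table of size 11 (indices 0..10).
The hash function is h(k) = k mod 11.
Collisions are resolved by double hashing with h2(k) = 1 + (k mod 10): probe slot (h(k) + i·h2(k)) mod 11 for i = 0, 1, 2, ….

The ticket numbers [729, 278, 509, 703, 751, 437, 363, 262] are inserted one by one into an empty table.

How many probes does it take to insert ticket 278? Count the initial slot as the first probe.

2

729 hashes to 3; slot 3 is free → place at 3.
278 hashes to 3, h2=9; 3 taken → place at 1.
509 hashes to 3, h2=10; 3 taken → place at 2.
703 hashes to 10; slot 10 is free → place at 10.
751 hashes to 3, h2=2; 3 taken → place at 5.
437 hashes to 8; slot 8 is free → place at 8.
363 hashes to 0; slot 0 is free → place at 0.
262 hashes to 9; slot 9 is free → place at 9.
Table: [363, 278, 509, 729, ., 751, ., ., 437, 262, 703]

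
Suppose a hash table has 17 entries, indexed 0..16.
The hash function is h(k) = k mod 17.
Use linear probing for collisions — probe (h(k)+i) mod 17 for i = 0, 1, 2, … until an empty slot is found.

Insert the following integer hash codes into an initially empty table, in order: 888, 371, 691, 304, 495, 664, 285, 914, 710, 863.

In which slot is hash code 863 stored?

888 hashes to 4; slot 4 is free → place at 4.
371 hashes to 14; slot 14 is free → place at 14.
691 hashes to 11; slot 11 is free → place at 11.
304 hashes to 15; slot 15 is free → place at 15.
495 hashes to 2; slot 2 is free → place at 2.
664 hashes to 1; slot 1 is free → place at 1.
285 hashes to 13; slot 13 is free → place at 13.
914 hashes to 13; 13,14,15 taken → place at 16.
710 hashes to 13; 13,14,15,16 taken → place at 0.
863 hashes to 13; 13,14,15,16,0,1,2 taken → place at 3.
Table: [710, 664, 495, 863, 888, ., ., ., ., ., ., 691, ., 285, 371, 304, 914]

3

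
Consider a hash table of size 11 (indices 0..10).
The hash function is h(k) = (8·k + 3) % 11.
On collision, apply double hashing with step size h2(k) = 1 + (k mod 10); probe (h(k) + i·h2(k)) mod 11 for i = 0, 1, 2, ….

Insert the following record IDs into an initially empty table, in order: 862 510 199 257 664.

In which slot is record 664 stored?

7

Insert 862: h=2, slot 2 empty => index 2.
Insert 510: h=2, h2=1, slot 2 occupied => index 3.
Insert 199: h=0, slot 0 empty => index 0.
Insert 257: h=2, h2=8, slot 2 occupied => index 10.
Insert 664: h=2, h2=5, slot 2 occupied => index 7.
Table: [199, _, 862, 510, _, _, _, 664, _, _, 257]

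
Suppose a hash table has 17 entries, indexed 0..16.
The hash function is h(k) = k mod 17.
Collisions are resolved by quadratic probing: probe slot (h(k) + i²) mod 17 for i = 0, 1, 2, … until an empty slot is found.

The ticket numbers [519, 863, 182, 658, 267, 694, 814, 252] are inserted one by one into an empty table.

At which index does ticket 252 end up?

1

519 hashes to 9; slot 9 is free -> place at 9.
863 hashes to 13; slot 13 is free -> place at 13.
182 hashes to 12; slot 12 is free -> place at 12.
658 hashes to 12; 12,13 taken -> place at 16.
267 hashes to 12; 12,13,16 taken -> place at 4.
694 hashes to 14; slot 14 is free -> place at 14.
814 hashes to 15; slot 15 is free -> place at 15.
252 hashes to 14; 14,15 taken -> place at 1.
Table: [., 252, ., ., 267, ., ., ., ., 519, ., ., 182, 863, 694, 814, 658]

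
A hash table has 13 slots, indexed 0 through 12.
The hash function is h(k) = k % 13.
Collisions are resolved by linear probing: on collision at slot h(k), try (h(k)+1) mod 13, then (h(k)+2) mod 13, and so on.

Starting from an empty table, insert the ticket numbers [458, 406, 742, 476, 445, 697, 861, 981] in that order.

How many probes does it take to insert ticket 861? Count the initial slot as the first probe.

4

458 hashes to 3; slot 3 is free => place at 3.
406 hashes to 3; 3 taken => place at 4.
742 hashes to 1; slot 1 is free => place at 1.
476 hashes to 8; slot 8 is free => place at 8.
445 hashes to 3; 3,4 taken => place at 5.
697 hashes to 8; 8 taken => place at 9.
861 hashes to 3; 3,4,5 taken => place at 6.
981 hashes to 6; 6 taken => place at 7.
Table: [_, 742, _, 458, 406, 445, 861, 981, 476, 697, _, _, _]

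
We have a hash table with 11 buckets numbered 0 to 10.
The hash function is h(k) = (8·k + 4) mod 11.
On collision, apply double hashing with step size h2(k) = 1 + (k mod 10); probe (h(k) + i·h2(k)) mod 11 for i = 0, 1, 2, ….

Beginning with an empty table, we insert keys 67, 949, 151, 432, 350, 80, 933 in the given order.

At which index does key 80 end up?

67 hashes to 1; slot 1 is free => place at 1.
949 hashes to 6; slot 6 is free => place at 6.
151 hashes to 2; slot 2 is free => place at 2.
432 hashes to 6, h2=3; 6 taken => place at 9.
350 hashes to 10; slot 10 is free => place at 10.
80 hashes to 6, h2=1; 6 taken => place at 7.
933 hashes to 10, h2=4; 10 taken => place at 3.
Table: [—, 67, 151, 933, —, —, 949, 80, —, 432, 350]

7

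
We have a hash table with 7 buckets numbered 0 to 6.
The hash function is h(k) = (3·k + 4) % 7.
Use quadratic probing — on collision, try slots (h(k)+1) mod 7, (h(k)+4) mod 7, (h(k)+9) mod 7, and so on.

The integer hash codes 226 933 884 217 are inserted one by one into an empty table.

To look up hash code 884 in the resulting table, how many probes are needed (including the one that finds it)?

3

226: h=3 => slot 3
933: h=3, probe 3,4 => slot 4
884: h=3, probe 3,4,0 => slot 0
217: h=4, probe 4,5 => slot 5
Table: [884, —, —, 226, 933, 217, —]
Lookup 884: h=3, probe 3,4,0 → found at 0.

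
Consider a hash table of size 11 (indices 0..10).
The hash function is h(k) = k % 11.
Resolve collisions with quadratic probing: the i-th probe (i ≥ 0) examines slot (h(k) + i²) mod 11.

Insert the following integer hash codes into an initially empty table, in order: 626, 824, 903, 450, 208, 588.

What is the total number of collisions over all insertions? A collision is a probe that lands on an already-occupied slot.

6

Insert 626: h=10, slot 10 empty -> index 10.
Insert 824: h=10, slot 10 occupied -> index 0.
Insert 903: h=1, slot 1 empty -> index 1.
Insert 450: h=10, slots 10,0 occupied -> index 3.
Insert 208: h=10, slots 10,0,3 occupied -> index 8.
Insert 588: h=5, slot 5 empty -> index 5.
Table: [824, 903, _, 450, _, 588, _, _, 208, _, 626]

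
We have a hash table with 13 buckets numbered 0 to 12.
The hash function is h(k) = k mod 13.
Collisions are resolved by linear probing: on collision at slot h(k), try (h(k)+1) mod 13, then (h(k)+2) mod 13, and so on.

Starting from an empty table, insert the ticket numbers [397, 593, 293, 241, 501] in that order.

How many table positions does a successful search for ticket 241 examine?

397: h=7 → slot 7
593: h=8 → slot 8
293: h=7, probe 7,8,9 → slot 9
241: h=7, probe 7,8,9,10 → slot 10
501: h=7, probe 7,8,9,10,11 → slot 11
Table: [-, -, -, -, -, -, -, 397, 593, 293, 241, 501, -]
Lookup 241: h=7, probe 7,8,9,10 → found at 10.

4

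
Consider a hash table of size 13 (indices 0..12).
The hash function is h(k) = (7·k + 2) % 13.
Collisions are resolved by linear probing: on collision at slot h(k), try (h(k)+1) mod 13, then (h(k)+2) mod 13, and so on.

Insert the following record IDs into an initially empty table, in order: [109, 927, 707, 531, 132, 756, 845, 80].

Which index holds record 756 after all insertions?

5

109: h=11 => slot 11
927: h=4 => slot 4
707: h=11, probe 11,12 => slot 12
531: h=1 => slot 1
132: h=3 => slot 3
756: h=3, probe 3,4,5 => slot 5
845: h=2 => slot 2
80: h=3, probe 3,4,5,6 => slot 6
Table: [_, 531, 845, 132, 927, 756, 80, _, _, _, _, 109, 707]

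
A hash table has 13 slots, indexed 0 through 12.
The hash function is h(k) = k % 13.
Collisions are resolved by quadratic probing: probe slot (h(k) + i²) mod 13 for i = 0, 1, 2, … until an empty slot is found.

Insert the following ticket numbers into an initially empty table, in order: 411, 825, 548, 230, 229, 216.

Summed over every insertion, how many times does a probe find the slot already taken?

5

411 hashes to 8; slot 8 is free -> place at 8.
825 hashes to 6; slot 6 is free -> place at 6.
548 hashes to 2; slot 2 is free -> place at 2.
230 hashes to 9; slot 9 is free -> place at 9.
229 hashes to 8; 8,9 taken -> place at 12.
216 hashes to 8; 8,9,12 taken -> place at 4.
Table: [∅, ∅, 548, ∅, 216, ∅, 825, ∅, 411, 230, ∅, ∅, 229]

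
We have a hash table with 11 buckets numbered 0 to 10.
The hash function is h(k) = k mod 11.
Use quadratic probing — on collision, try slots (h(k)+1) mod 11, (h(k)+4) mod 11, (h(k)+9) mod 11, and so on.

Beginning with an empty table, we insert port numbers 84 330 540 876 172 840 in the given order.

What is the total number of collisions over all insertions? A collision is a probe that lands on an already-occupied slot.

4

84: h=7 => slot 7
330: h=0 => slot 0
540: h=1 => slot 1
876: h=7, probe 7,8 => slot 8
172: h=7, probe 7,8,0,5 => slot 5
840: h=4 => slot 4
Table: [330, 540, —, —, 840, 172, —, 84, 876, —, —]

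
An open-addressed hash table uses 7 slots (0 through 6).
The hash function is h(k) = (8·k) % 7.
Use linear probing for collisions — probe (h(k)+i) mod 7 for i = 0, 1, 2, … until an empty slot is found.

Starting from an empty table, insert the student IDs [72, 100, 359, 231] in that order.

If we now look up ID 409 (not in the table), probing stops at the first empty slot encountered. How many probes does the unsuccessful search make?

3

Insert 72: h=2, slot 2 empty → index 2.
Insert 100: h=2, slot 2 occupied → index 3.
Insert 359: h=2, slots 2,3 occupied → index 4.
Insert 231: h=0, slot 0 empty → index 0.
Table: [231, —, 72, 100, 359, —, —]
Lookup 409: h=3, probe 3,4,5 → slot 5 empty, not found.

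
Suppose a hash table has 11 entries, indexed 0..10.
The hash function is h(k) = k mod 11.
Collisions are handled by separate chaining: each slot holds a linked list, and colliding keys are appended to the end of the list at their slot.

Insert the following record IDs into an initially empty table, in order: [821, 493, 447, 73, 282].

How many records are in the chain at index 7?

Insert 821: h=7, bucket 7 empty → new chain.
Insert 493: h=9, bucket 9 empty → new chain.
Insert 447: h=7, bucket 7 nonempty → append to chain.
Insert 73: h=7, bucket 7 nonempty → append to chain.
Insert 282: h=7, bucket 7 nonempty → append to chain.
Final buckets:
0: _
1: _
2: _
3: _
4: _
5: _
6: _
7: 821 -> 447 -> 73 -> 282
8: _
9: 493
10: _

4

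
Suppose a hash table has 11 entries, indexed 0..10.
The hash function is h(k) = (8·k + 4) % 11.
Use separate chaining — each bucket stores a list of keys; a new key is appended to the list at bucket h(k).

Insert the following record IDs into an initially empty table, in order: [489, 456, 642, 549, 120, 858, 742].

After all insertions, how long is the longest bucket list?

3

489 → bucket 0
456 → bucket 0 (collision)
642 → bucket 3
549 → bucket 7
120 → bucket 7 (collision)
858 → bucket 4
742 → bucket 0 (collision)
Final buckets:
0: 489 -> 456 -> 742
1: _
2: _
3: 642
4: 858
5: _
6: _
7: 549 -> 120
8: _
9: _
10: _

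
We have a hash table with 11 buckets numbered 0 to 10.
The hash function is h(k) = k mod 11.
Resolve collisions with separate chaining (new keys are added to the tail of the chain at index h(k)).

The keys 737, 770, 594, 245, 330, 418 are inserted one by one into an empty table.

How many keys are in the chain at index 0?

5

737 -> bucket 0
770 -> bucket 0 (collision)
594 -> bucket 0 (collision)
245 -> bucket 3
330 -> bucket 0 (collision)
418 -> bucket 0 (collision)
Final buckets:
0: 737 -> 770 -> 594 -> 330 -> 418
1: .
2: .
3: 245
4: .
5: .
6: .
7: .
8: .
9: .
10: .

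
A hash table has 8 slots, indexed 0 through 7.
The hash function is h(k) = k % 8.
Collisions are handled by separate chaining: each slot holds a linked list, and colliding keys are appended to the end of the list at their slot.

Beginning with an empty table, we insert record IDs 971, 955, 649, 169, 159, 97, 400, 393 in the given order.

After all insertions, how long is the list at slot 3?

2

Insert 971: h=3, bucket 3 empty → new chain.
Insert 955: h=3, bucket 3 nonempty → append to chain.
Insert 649: h=1, bucket 1 empty → new chain.
Insert 169: h=1, bucket 1 nonempty → append to chain.
Insert 159: h=7, bucket 7 empty → new chain.
Insert 97: h=1, bucket 1 nonempty → append to chain.
Insert 400: h=0, bucket 0 empty → new chain.
Insert 393: h=1, bucket 1 nonempty → append to chain.
Final buckets:
0: 400
1: 649 -> 169 -> 97 -> 393
2: ∅
3: 971 -> 955
4: ∅
5: ∅
6: ∅
7: 159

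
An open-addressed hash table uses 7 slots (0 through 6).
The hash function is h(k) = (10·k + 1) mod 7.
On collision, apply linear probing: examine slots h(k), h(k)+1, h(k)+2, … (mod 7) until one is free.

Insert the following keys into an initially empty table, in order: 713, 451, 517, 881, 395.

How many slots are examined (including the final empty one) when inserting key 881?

3

713 hashes to 5; slot 5 is free => place at 5.
451 hashes to 3; slot 3 is free => place at 3.
517 hashes to 5; 5 taken => place at 6.
881 hashes to 5; 5,6 taken => place at 0.
395 hashes to 3; 3 taken => place at 4.
Table: [881, -, -, 451, 395, 713, 517]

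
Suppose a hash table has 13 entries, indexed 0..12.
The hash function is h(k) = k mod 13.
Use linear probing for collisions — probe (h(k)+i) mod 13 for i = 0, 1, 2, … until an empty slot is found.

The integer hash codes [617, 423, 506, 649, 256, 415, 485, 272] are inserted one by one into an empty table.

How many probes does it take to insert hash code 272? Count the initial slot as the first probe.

4

617: h=6 -> slot 6
423: h=7 -> slot 7
506: h=12 -> slot 12
649: h=12, probe 12,0 -> slot 0
256: h=9 -> slot 9
415: h=12, probe 12,0,1 -> slot 1
485: h=4 -> slot 4
272: h=12, probe 12,0,1,2 -> slot 2
Table: [649, 415, 272, -, 485, -, 617, 423, -, 256, -, -, 506]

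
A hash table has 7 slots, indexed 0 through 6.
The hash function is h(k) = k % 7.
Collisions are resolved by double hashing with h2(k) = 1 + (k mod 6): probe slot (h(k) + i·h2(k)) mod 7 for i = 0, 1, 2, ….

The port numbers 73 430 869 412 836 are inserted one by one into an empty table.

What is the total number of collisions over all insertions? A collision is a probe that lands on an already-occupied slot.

73 hashes to 3; slot 3 is free → place at 3.
430 hashes to 3, h2=5; 3 taken → place at 1.
869 hashes to 1, h2=6; 1 taken → place at 0.
412 hashes to 6; slot 6 is free → place at 6.
836 hashes to 3, h2=3; 3,6 taken → place at 2.
Table: [869, 430, 836, 73, _, _, 412]

4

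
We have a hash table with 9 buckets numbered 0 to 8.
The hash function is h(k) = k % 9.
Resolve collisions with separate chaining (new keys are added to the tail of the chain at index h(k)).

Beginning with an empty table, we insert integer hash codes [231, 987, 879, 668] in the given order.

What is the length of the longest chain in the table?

3

231 -> bucket 6
987 -> bucket 6 (collision)
879 -> bucket 6 (collision)
668 -> bucket 2
Final buckets:
0: _
1: _
2: 668
3: _
4: _
5: _
6: 231 -> 987 -> 879
7: _
8: _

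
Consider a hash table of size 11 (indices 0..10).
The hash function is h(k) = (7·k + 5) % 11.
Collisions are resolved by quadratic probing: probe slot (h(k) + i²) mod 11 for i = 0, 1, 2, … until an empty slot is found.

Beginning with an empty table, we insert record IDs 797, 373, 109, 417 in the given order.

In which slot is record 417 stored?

Insert 797: h=7, slot 7 empty → index 7.
Insert 373: h=9, slot 9 empty → index 9.
Insert 109: h=9, slot 9 occupied → index 10.
Insert 417: h=9, slots 9,10 occupied → index 2.
Table: [_, _, 417, _, _, _, _, 797, _, 373, 109]

2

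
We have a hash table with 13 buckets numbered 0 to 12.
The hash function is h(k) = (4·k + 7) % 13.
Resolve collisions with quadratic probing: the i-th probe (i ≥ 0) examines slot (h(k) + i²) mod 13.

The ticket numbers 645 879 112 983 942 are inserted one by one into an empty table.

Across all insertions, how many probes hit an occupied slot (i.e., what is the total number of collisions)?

6

645 hashes to 0; slot 0 is free -> place at 0.
879 hashes to 0; 0 taken -> place at 1.
112 hashes to 0; 0,1 taken -> place at 4.
983 hashes to 0; 0,1,4 taken -> place at 9.
942 hashes to 5; slot 5 is free -> place at 5.
Table: [645, 879, _, _, 112, 942, _, _, _, 983, _, _, _]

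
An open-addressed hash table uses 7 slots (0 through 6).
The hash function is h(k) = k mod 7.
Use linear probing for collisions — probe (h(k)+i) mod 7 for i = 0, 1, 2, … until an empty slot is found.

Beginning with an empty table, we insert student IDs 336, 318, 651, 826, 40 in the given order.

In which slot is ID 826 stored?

336: h=0 -> slot 0
318: h=3 -> slot 3
651: h=0, probe 0,1 -> slot 1
826: h=0, probe 0,1,2 -> slot 2
40: h=5 -> slot 5
Table: [336, 651, 826, 318, —, 40, —]

2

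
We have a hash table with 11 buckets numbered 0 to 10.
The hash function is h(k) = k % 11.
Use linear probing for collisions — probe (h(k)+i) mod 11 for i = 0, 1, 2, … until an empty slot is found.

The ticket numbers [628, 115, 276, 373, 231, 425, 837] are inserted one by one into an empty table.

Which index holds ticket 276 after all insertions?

628 hashes to 1; slot 1 is free => place at 1.
115 hashes to 5; slot 5 is free => place at 5.
276 hashes to 1; 1 taken => place at 2.
373 hashes to 10; slot 10 is free => place at 10.
231 hashes to 0; slot 0 is free => place at 0.
425 hashes to 7; slot 7 is free => place at 7.
837 hashes to 1; 1,2 taken => place at 3.
Table: [231, 628, 276, 837, —, 115, —, 425, —, —, 373]

2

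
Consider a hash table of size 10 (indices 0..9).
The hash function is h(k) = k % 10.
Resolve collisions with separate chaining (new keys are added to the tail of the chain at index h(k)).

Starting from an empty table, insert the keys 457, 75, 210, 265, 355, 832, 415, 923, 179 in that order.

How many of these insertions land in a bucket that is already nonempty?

3

457 -> bucket 7
75 -> bucket 5
210 -> bucket 0
265 -> bucket 5 (collision)
355 -> bucket 5 (collision)
832 -> bucket 2
415 -> bucket 5 (collision)
923 -> bucket 3
179 -> bucket 9
Final buckets:
0: 210
1: —
2: 832
3: 923
4: —
5: 75 -> 265 -> 355 -> 415
6: —
7: 457
8: —
9: 179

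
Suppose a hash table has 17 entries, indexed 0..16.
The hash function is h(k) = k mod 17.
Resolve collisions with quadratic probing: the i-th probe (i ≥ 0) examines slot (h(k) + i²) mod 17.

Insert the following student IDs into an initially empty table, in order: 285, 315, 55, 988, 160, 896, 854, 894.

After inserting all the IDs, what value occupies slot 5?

854

Insert 285: h=13, slot 13 empty -> index 13.
Insert 315: h=9, slot 9 empty -> index 9.
Insert 55: h=4, slot 4 empty -> index 4.
Insert 988: h=2, slot 2 empty -> index 2.
Insert 160: h=7, slot 7 empty -> index 7.
Insert 896: h=12, slot 12 empty -> index 12.
Insert 854: h=4, slot 4 occupied -> index 5.
Insert 894: h=10, slot 10 empty -> index 10.
Table: [., ., 988, ., 55, 854, ., 160, ., 315, 894, ., 896, 285, ., ., .]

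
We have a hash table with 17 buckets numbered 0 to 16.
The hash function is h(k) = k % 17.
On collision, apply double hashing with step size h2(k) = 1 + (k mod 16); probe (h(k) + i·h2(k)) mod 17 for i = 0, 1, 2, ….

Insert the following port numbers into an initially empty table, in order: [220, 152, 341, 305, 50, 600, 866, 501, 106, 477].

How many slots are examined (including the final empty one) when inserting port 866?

Insert 220: h=16, slot 16 empty => index 16.
Insert 152: h=16, h2=9, slot 16 occupied => index 8.
Insert 341: h=1, slot 1 empty => index 1.
Insert 305: h=16, h2=2, slots 16,1 occupied => index 3.
Insert 50: h=16, h2=3, slot 16 occupied => index 2.
Insert 600: h=5, slot 5 empty => index 5.
Insert 866: h=16, h2=3, slots 16,2,5,8 occupied => index 11.
Insert 501: h=8, h2=6, slot 8 occupied => index 14.
Insert 106: h=4, slot 4 empty => index 4.
Insert 477: h=1, h2=14, slot 1 occupied => index 15.
Table: [∅, 341, 50, 305, 106, 600, ∅, ∅, 152, ∅, ∅, 866, ∅, ∅, 501, 477, 220]

5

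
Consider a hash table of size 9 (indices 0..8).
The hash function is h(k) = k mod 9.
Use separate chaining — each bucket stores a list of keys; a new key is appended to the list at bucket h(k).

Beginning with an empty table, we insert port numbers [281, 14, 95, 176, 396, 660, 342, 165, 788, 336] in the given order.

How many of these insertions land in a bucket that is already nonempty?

6

Insert 281: h=2, bucket 2 empty -> new chain.
Insert 14: h=5, bucket 5 empty -> new chain.
Insert 95: h=5, bucket 5 nonempty -> append to chain.
Insert 176: h=5, bucket 5 nonempty -> append to chain.
Insert 396: h=0, bucket 0 empty -> new chain.
Insert 660: h=3, bucket 3 empty -> new chain.
Insert 342: h=0, bucket 0 nonempty -> append to chain.
Insert 165: h=3, bucket 3 nonempty -> append to chain.
Insert 788: h=5, bucket 5 nonempty -> append to chain.
Insert 336: h=3, bucket 3 nonempty -> append to chain.
Final buckets:
0: 396 -> 342
1: —
2: 281
3: 660 -> 165 -> 336
4: —
5: 14 -> 95 -> 176 -> 788
6: —
7: —
8: —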